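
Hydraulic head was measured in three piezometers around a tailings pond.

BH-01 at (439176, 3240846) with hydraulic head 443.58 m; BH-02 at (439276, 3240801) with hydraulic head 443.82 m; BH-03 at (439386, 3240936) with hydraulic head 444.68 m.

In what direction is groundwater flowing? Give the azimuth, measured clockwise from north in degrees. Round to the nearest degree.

230°

Taking BH-01 as reference: BH-02−BH-01 = (100, -45, +0.24); BH-03−BH-01 = (210, 90, +1.10).
Solve a·Δx + b·Δy = Δh: det = 100·90 − 210·(-45) = 18450.
∂h/∂x = [(+0.24)·90 − (+1.10)·(-45)] / 18450 = +0.003854
∂h/∂y = [100·(+1.10) − 210·(+0.24)] / 18450 = +0.003230
Flow direction (−∇h) has components (-0.003854 E, -0.003230 N).
Azimuth = atan2(E, N) = atan2(-0.003854, -0.003230) = 230.0° ≈ 230°.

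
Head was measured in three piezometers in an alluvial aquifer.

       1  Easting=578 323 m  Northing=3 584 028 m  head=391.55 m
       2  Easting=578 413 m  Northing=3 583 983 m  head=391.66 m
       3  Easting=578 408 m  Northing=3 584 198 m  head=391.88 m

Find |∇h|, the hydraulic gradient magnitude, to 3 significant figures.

Three-point gradient (reference 1): Δ to 2 = (90, -45, +0.11), Δ to 3 = (85, 170, +0.33).
∂h/∂x = +0.001754, ∂h/∂y = +0.001064 (det = 19125).
|∇h| = √(0.001754² + 0.001064²) = 0.002051

0.00205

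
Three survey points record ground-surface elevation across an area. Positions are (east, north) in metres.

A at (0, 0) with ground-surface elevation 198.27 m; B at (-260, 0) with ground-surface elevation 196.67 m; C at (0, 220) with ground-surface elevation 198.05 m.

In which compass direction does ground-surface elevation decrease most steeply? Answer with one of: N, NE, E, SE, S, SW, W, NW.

∂z/∂x = (196.67 − 198.27) / (-260 − 0) = +0.006154
∂z/∂y = (198.05 − 198.27) / (220 − 0) = -0.0010000
Steepest decrease is along −∇f = (-0.006154 E, +0.0010000 N) → west.

W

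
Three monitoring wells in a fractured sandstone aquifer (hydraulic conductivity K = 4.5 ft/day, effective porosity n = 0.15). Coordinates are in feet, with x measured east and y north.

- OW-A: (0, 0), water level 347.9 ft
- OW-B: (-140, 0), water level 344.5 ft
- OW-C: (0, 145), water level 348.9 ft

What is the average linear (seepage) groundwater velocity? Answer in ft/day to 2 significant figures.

0.76 ft/day

∂h/∂x = (344.5 − 347.9) / (-140 − 0) = +0.02429
∂h/∂y = (348.9 − 347.9) / (145 − 0) = +0.006897
|∇h| = √(0.02429² + 0.006897²) = 0.02525
Seepage velocity v = K·i/n = 4.5 × 0.02525 / 0.15 = 0.7575 ft/day.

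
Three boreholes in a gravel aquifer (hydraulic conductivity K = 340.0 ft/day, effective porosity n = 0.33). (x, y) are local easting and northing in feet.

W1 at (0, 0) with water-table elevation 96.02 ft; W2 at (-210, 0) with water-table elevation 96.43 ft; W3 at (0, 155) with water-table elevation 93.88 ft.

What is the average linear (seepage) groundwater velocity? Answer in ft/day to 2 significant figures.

∂h/∂x = (96.43 − 96.02) / (-210 − 0) = -0.001952
∂h/∂y = (93.88 − 96.02) / (155 − 0) = -0.01381
|∇h| = √(-0.001952² + -0.01381²) = 0.01395
Seepage velocity v = K·i/n = 340.0 × 0.01395 / 0.33 = 14.37 ft/day.

14 ft/day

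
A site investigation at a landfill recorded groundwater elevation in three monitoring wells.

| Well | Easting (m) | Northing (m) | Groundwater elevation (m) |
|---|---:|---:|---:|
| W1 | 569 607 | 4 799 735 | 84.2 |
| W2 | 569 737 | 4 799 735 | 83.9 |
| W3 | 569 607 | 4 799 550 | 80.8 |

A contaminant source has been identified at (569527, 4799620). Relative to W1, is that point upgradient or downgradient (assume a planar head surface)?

downgradient

∂h/∂x = (83.9 − 84.2) / (569737 − 569607) = -0.002308
∂h/∂y = (80.8 − 84.2) / (4799550 − 4799735) = +0.01838
Head at (569527, 4799620) = 84.2 + (-0.002308)·(-80) + (+0.01838)·(-115) = 82.27 m.
That is lower than the 84.2 m at W1, so the point is downgradient.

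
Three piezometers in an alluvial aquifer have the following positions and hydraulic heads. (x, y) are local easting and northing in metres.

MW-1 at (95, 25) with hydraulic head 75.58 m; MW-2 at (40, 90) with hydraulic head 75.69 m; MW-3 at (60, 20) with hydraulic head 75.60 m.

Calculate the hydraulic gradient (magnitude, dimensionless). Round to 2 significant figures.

0.0013

Taking MW-1 as reference: MW-2−MW-1 = (-55, 65, +0.11); MW-3−MW-1 = (-35, -5, +0.02).
Solve a·Δx + b·Δy = Δh: det = (-55)·(-5) − (-35)·65 = 2550.
∂h/∂x = [(+0.11)·(-5) − (+0.02)·65] / 2550 = -0.0007255
∂h/∂y = [(-55)·(+0.02) − (-35)·(+0.11)] / 2550 = +0.001078
|∇h| = √(-0.0007255² + 0.001078²) = 0.001299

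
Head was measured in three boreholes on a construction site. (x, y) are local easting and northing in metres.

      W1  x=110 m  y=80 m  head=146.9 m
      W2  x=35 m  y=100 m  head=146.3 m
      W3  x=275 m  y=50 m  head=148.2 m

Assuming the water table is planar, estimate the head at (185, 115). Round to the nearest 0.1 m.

Three-point gradient (reference W1): Δ to W2 = (-75, 20, -0.6), Δ to W3 = (165, -30, +1.3).
∂h/∂x = +0.007619, ∂h/∂y = -0.001429 (det = -1050).
h(185, 115) = 146.9 + (+0.007619)·(75) + (-0.001429)·(35) = 146.9 +0.571 -0.050 = 147.421 m.

147.4 m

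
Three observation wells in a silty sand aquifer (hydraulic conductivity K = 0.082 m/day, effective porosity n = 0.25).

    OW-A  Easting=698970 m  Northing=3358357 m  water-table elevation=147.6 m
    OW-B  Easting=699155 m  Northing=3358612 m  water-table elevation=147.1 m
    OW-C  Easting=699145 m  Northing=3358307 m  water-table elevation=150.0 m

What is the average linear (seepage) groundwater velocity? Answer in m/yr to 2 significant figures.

1.8 m/yr

With h = a·x + b·y + c and OW-A as origin, the differences give:
  185·a + 255·b = -0.5
  175·a + (-50)·b = +2.4
Eliminate b (×(-50) and ×255, subtract): -53875·a = -587.00 → a = ∂h/∂x = +0.01090
Back-substitute: b = ∂h/∂y = -0.009865.
|∇h| = √(0.01090² + -0.009865²) = 0.0147
Seepage velocity v = K·i/n = 0.082 × 0.0147 / 0.25 = 0.004822 m/day = 1.761 m/yr.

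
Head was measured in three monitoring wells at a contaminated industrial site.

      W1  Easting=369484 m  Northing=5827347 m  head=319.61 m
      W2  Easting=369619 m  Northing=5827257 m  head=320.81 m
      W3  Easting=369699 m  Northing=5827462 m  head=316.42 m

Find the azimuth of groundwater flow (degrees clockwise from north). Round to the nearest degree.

Differences from W1: to W2 (Δx, Δy, Δh) = (135, -90, +1.20); to W3 = (215, 115, -3.19).
Determinant of the coordinate differences = 135·115 − 215·(-90) = 34875.
∂h/∂x = [(+1.20)·115 − (-3.19)·(-90)] / 34875 = -0.004275
∂h/∂y = [135·(-3.19) − 215·(+1.20)] / 34875 = -0.01975
Flow direction (−∇h) has components (+0.004275 E, +0.01975 N).
Azimuth = atan2(E, N) = atan2(+0.004275, +0.01975) = 12.2° ≈ 012°.

012°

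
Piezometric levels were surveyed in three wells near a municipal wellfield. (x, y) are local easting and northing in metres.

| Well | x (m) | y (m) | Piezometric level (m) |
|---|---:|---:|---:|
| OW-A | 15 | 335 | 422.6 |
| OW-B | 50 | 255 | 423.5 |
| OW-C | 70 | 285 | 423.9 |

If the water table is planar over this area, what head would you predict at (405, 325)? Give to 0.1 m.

431.3 m

Differences from OW-A: to OW-B (Δx, Δy, Δh) = (35, -80, +0.9); to OW-C = (55, -50, +1.3).
Solve a·Δx + b·Δy = Δh: det = 35·(-50) − 55·(-80) = 2650.
∂h/∂x = [(+0.9)·(-50) − (+1.3)·(-80)] / 2650 = +0.02226
∂h/∂y = [35·(+1.3) − 55·(+0.9)] / 2650 = -0.001509
h(405, 325) = 422.6 + (+0.02226)·(390) + (-0.001509)·(-10) = 422.6 +8.683 +0.015 = 431.298 m.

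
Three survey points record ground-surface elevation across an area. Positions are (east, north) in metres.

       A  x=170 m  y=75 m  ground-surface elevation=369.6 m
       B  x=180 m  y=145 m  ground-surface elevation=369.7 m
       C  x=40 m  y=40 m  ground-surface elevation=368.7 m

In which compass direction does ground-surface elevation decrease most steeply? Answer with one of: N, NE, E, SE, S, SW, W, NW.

W

Differences from A: to B (Δx, Δy, Δh) = (10, 70, +0.1); to C = (-130, -35, -0.9).
Solve a·Δx + b·Δy = Δz: det = 10·(-35) − (-130)·70 = 8750.
∂z/∂x = [(+0.1)·(-35) − (-0.9)·70] / 8750 = +0.006800
∂z/∂y = [10·(-0.9) − (-130)·(+0.1)] / 8750 = +0.0004571
Steepest decrease is along −∇f = (-0.006800 E, -0.0004571 N) → west.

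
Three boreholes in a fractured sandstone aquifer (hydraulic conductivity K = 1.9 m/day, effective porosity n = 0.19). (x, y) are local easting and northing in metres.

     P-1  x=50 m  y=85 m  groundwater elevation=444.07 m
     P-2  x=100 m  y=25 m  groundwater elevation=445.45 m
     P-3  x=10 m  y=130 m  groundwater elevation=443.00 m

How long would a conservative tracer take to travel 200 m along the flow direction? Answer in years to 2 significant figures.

3.0 years

Differences from P-1: to P-2 (Δx, Δy, Δh) = (50, -60, +1.38); to P-3 = (-40, 45, -1.07).
Determinant of the coordinate differences = 50·45 − (-40)·(-60) = -150.
∂h/∂x = [(+1.38)·45 − (-1.07)·(-60)] / -150 = +0.01400
∂h/∂y = [50·(-1.07) − (-40)·(+1.38)] / -150 = -0.01133
|∇h| = √(0.01400² + -0.01133²) = 0.01801
Seepage velocity v = K·i/n = 1.9 × 0.01801 / 0.19 = 0.1801 m/day.
t = 200 / 0.1801 = 1110 days = 3.04 years.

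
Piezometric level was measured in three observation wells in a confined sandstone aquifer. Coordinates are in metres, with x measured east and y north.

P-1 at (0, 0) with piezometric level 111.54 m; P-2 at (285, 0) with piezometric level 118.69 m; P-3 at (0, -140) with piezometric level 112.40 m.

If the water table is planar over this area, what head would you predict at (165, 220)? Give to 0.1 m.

∂h/∂x = (118.69 − 111.54) / (285 − 0) = +0.02509
∂h/∂y = (112.40 − 111.54) / (-140 − 0) = -0.006143
h(165, 220) = 111.54 + (+0.02509)·(165) + (-0.006143)·(220) = 111.54 +4.139 -1.351 = 114.328 m.

114.3 m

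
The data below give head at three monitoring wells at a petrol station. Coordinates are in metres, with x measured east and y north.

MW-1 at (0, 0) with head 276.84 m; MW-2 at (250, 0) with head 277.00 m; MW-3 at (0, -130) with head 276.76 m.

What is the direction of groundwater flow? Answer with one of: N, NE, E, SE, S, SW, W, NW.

∂h/∂x = (277.00 − 276.84) / (250 − 0) = +0.0006400
∂h/∂y = (276.76 − 276.84) / (-130 − 0) = +0.0006154
Flow = −∇h = (-0.0006400 east, -0.0006154 north), which points southwest.

SW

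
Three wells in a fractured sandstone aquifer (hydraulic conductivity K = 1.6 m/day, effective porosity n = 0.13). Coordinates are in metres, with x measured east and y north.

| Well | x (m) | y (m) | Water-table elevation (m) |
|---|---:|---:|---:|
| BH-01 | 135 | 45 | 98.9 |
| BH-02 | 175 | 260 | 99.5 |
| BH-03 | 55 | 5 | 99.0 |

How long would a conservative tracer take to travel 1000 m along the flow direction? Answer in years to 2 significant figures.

50 years

With h = a·x + b·y + c and BH-01 as origin, the differences give:
  40·a + 215·b = +0.6
  (-80)·a + (-40)·b = +0.1
Eliminate b (×(-40) and ×215, subtract): 15600·a = -45.50 → a = ∂h/∂x = -0.002917
Back-substitute: b = ∂h/∂y = +0.003333.
|∇h| = √(-0.002917² + 0.003333²) = 0.004429
Seepage velocity v = K·i/n = 1.6 × 0.004429 / 0.13 = 0.05451 m/day.
t = 1000 / 0.05451 = 1.835e+04 days = 50.2 years.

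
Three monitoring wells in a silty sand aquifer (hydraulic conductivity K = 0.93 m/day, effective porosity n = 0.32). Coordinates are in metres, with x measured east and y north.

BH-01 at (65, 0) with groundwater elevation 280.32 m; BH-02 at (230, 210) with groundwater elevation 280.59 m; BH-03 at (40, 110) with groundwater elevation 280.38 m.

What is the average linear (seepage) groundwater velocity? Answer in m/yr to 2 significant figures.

1.1 m/yr

Taking BH-01 as reference: BH-02−BH-01 = (165, 210, +0.27); BH-03−BH-01 = (-25, 110, +0.06).
Solve a·Δx + b·Δy = Δh: det = 165·110 − (-25)·210 = 23400.
∂h/∂x = [(+0.27)·110 − (+0.06)·210] / 23400 = +0.0007308
∂h/∂y = [165·(+0.06) − (-25)·(+0.27)] / 23400 = +0.0007115
|∇h| = √(0.0007308² + 0.0007115²) = 0.00102
Seepage velocity v = K·i/n = 0.93 × 0.00102 / 0.32 = 0.002964 m/day = 1.083 m/yr.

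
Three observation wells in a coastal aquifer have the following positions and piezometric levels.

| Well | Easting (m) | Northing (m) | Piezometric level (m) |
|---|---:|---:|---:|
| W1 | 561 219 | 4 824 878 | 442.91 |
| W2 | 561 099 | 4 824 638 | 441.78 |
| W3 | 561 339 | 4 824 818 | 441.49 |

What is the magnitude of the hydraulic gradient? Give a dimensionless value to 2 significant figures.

Three-point gradient (reference W1): Δ to W2 = (-120, -240, -1.13), Δ to W3 = (120, -60, -1.42).
∂h/∂x = -0.007583, ∂h/∂y = +0.008500 (det = 36000).
|∇h| = √(-0.007583² + 0.008500²) = 0.01139

0.011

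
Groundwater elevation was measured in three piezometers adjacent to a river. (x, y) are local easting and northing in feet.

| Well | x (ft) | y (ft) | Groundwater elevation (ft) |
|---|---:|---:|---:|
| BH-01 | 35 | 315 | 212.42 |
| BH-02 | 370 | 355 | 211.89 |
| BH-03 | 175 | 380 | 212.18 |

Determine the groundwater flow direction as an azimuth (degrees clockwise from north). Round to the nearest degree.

076°

Differences from BH-01: to BH-02 (Δx, Δy, Δh) = (335, 40, -0.53); to BH-03 = (140, 65, -0.24).
Determinant of the coordinate differences = 335·65 − 140·40 = 16175.
∂h/∂x = [(-0.53)·65 − (-0.24)·40] / 16175 = -0.001536
∂h/∂y = [335·(-0.24) − 140·(-0.53)] / 16175 = -0.0003833
Flow direction (−∇h) has components (+0.001536 E, +0.0003833 N).
Azimuth = atan2(E, N) = atan2(+0.001536, +0.0003833) = 76.0° ≈ 076°.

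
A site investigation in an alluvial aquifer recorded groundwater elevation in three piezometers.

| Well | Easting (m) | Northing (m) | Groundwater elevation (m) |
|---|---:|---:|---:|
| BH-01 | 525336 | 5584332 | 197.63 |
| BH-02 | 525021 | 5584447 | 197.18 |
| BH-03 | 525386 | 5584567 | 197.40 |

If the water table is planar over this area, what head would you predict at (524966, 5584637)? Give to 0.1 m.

196.9 m

Three-point gradient (reference BH-01): Δ to BH-02 = (-315, 115, -0.45), Δ to BH-03 = (50, 235, -0.23).
∂h/∂x = +0.0009940, ∂h/∂y = -0.001190 (det = -79775).
h(524966, 5584637) = 197.63 + (+0.0009940)·(-370) + (-0.001190)·(305) = 197.63 -0.368 -0.363 = 196.899 m.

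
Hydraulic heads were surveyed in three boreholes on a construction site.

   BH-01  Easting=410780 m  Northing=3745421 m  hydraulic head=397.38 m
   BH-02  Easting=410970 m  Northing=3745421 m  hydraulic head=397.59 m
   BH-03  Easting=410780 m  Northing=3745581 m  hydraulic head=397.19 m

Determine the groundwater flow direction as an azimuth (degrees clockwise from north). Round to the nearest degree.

317°

∂h/∂x = (397.59 − 397.38) / (410970 − 410780) = +0.001105
∂h/∂y = (397.19 − 397.38) / (3745581 − 3745421) = -0.001187
Flow direction (−∇h) has components (-0.001105 E, +0.001187 N).
Azimuth = atan2(E, N) = atan2(-0.001105, +0.001187) = 317.1° ≈ 317°.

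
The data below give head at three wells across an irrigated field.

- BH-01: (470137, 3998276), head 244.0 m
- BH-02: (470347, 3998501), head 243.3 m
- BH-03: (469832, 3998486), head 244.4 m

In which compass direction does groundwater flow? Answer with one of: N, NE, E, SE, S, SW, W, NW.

Three-point gradient (reference BH-01): Δ to BH-02 = (210, 225, -0.7), Δ to BH-03 = (-305, 210, +0.4).
∂h/∂x = -0.002102, ∂h/∂y = -0.001149 (det = 112725).
Flow = −∇h = (+0.002102 east, +0.001149 north), which points northeast.

NE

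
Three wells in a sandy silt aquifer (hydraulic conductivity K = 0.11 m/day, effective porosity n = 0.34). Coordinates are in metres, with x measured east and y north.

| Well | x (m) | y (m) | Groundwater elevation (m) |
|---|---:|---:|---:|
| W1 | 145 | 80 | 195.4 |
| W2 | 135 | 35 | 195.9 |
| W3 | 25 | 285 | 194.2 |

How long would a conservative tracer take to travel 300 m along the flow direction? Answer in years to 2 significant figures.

220 years

Taking W1 as reference: W2−W1 = (-10, -45, +0.5); W3−W1 = (-120, 205, -1.2).
Determinant of the coordinate differences = (-10)·205 − (-120)·(-45) = -7450.
∂h/∂x = [(+0.5)·205 − (-1.2)·(-45)] / -7450 = -0.006510
∂h/∂y = [(-10)·(-1.2) − (-120)·(+0.5)] / -7450 = -0.009664
|∇h| = √(-0.006510² + -0.009664²) = 0.01165
Seepage velocity v = K·i/n = 0.11 × 0.01165 / 0.34 = 0.003769 m/day.
t = 300 / 0.003769 = 7.96e+04 days = 218 years.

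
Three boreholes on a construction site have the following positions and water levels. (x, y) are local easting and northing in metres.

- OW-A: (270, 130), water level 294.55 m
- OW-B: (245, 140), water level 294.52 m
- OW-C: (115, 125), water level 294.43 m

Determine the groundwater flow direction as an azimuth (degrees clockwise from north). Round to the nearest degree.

Differences from OW-A: to OW-B (Δx, Δy, Δh) = (-25, 10, -0.03); to OW-C = (-155, -5, -0.12).
Determinant of the coordinate differences = (-25)·(-5) − (-155)·10 = 1675.
∂h/∂x = [(-0.03)·(-5) − (-0.12)·10] / 1675 = +0.0008060
∂h/∂y = [(-25)·(-0.12) − (-155)·(-0.03)] / 1675 = -0.0009851
Flow direction (−∇h) has components (-0.0008060 E, +0.0009851 N).
Azimuth = atan2(E, N) = atan2(-0.0008060, +0.0009851) = 320.7° ≈ 321°.

321°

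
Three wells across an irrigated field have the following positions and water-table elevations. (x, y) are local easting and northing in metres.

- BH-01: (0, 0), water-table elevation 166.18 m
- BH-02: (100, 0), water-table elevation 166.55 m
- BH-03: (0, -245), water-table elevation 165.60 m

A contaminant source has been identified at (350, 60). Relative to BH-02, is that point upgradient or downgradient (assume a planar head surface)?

∂h/∂x = (166.55 − 166.18) / (100 − 0) = +0.003700
∂h/∂y = (165.60 − 166.18) / (-245 − 0) = +0.002367
Head at (350, 60) = 166.18 + (+0.003700)·(350) + (+0.002367)·(60) = 167.62 m.
That is higher than the 166.55 m at BH-02, so the point is upgradient.

upgradient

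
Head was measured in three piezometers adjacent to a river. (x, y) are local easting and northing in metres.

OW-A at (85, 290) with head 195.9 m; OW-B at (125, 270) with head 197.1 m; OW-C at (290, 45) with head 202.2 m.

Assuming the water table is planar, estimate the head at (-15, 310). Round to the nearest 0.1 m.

192.9 m

Taking OW-A as reference: OW-B−OW-A = (40, -20, +1.2); OW-C−OW-A = (205, -245, +6.3).
Determinant of the coordinate differences = 40·(-245) − 205·(-20) = -5700.
∂h/∂x = [(+1.2)·(-245) − (+6.3)·(-20)] / -5700 = +0.02947
∂h/∂y = [40·(+6.3) − 205·(+1.2)] / -5700 = -0.001053
h(-15, 310) = 195.9 + (+0.02947)·(-100) + (-0.001053)·(20) = 195.9 -2.947 -0.021 = 192.932 m.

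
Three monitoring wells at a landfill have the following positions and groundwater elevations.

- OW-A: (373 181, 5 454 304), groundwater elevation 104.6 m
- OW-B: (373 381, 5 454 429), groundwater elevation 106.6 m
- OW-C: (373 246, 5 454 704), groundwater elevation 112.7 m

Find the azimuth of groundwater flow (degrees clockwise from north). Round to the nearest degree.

Taking OW-A as reference: OW-B−OW-A = (200, 125, +2.0); OW-C−OW-A = (65, 400, +8.1).
Determinant of the coordinate differences = 200·400 − 65·125 = 71875.
∂h/∂x = [(+2.0)·400 − (+8.1)·125] / 71875 = -0.002957
∂h/∂y = [200·(+8.1) − 65·(+2.0)] / 71875 = +0.02073
Flow direction (−∇h) has components (+0.002957 E, -0.02073 N).
Azimuth = atan2(E, N) = atan2(+0.002957, -0.02073) = 171.9° ≈ 172°.

172°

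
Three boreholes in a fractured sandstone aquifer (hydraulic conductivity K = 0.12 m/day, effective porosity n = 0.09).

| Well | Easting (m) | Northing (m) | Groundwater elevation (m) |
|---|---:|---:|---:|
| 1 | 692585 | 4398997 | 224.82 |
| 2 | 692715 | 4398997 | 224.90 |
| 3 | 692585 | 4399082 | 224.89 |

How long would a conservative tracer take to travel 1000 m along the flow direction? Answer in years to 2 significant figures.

∂h/∂x = (224.90 − 224.82) / (692715 − 692585) = +0.0006154
∂h/∂y = (224.89 − 224.82) / (4399082 − 4398997) = +0.0008235
|∇h| = √(0.0006154² + 0.0008235²) = 0.001028
Seepage velocity v = K·i/n = 0.12 × 0.001028 / 0.09 = 0.001371 m/day.
t = 1000 / 0.001371 = 7.294e+05 days = 2e+03 years.

2000 years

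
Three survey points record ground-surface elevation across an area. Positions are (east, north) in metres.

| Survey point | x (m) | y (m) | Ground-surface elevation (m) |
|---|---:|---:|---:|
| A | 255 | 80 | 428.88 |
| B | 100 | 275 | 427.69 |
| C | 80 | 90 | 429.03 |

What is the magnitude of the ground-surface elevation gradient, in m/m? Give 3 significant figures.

0.00722 m/m

Differences from A: to B (Δx, Δy, Δh) = (-155, 195, -1.19); to C = (-175, 10, +0.15).
Determinant of the coordinate differences = (-155)·10 − (-175)·195 = 32575.
∂z/∂x = [(-1.19)·10 − (+0.15)·195] / 32575 = -0.001263
∂z/∂y = [(-155)·(+0.15) − (-175)·(-1.19)] / 32575 = -0.007107
|∇f| = √(-0.001263² + -0.007107²) = 0.007218 m/m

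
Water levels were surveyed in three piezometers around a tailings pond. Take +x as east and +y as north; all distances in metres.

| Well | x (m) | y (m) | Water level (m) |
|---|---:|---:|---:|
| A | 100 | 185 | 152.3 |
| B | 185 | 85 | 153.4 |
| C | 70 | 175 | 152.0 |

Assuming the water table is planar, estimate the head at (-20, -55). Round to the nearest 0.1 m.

151.5 m

Three-point gradient (reference A): Δ to B = (85, -100, +1.1), Δ to C = (-30, -10, -0.3).
∂h/∂x = +0.01065, ∂h/∂y = -0.001948 (det = -3850).
h(-20, -55) = 152.3 + (+0.01065)·(-120) + (-0.001948)·(-240) = 152.3 -1.278 +0.468 = 151.490 m.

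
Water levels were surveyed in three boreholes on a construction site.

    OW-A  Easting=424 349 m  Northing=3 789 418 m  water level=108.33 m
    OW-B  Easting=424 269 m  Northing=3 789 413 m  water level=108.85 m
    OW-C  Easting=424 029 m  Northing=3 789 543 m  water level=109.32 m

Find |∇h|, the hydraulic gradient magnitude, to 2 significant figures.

0.0096

Differences from OW-A: to OW-B (Δx, Δy, Δh) = (-80, -5, +0.52); to OW-C = (-320, 125, +0.99).
Solve a·Δx + b·Δy = Δh: det = (-80)·125 − (-320)·(-5) = -11600.
∂h/∂x = [(+0.52)·125 − (+0.99)·(-5)] / -11600 = -0.006030
∂h/∂y = [(-80)·(+0.99) − (-320)·(+0.52)] / -11600 = -0.007517
|∇h| = √(-0.006030² + -0.007517²) = 0.009637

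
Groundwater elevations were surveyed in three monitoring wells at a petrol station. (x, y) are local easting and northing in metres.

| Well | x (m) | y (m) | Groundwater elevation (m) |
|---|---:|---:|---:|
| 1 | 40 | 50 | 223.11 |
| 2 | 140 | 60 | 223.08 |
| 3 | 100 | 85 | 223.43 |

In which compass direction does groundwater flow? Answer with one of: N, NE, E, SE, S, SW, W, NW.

Differences from 1: to 2 (Δx, Δy, Δh) = (100, 10, -0.03); to 3 = (60, 35, +0.32).
Solve a·Δx + b·Δy = Δh: det = 100·35 − 60·10 = 2900.
∂h/∂x = [(-0.03)·35 − (+0.32)·10] / 2900 = -0.001466
∂h/∂y = [100·(+0.32) − 60·(-0.03)] / 2900 = +0.01166
Flow = −∇h = (+0.001466 east, -0.01166 north), which points south.

S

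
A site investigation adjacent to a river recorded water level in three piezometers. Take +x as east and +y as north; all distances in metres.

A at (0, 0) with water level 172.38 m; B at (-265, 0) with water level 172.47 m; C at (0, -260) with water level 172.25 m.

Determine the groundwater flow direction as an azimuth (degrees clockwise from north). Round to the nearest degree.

146°

∂h/∂x = (172.47 − 172.38) / (-265 − 0) = -0.0003396
∂h/∂y = (172.25 − 172.38) / (-260 − 0) = +0.0005000
Flow direction (−∇h) has components (+0.0003396 E, -0.0005000 N).
Azimuth = atan2(E, N) = atan2(+0.0003396, -0.0005000) = 145.8° ≈ 146°.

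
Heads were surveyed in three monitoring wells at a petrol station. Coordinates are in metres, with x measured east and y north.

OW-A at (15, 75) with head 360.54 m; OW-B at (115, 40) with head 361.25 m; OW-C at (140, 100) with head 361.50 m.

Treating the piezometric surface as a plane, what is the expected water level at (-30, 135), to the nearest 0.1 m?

360.3 m

With h = a·x + b·y + c and OW-A as origin, the differences give:
  100·a + (-35)·b = +0.71
  125·a + 25·b = +0.96
Eliminate b (×25 and ×(-35), subtract): 6875·a = 51.350 → a = ∂h/∂x = +0.007469
Back-substitute: b = ∂h/∂y = +0.001055.
h(-30, 135) = 360.54 + (+0.007469)·(-45) + (+0.001055)·(60) = 360.54 -0.336 +0.063 = 360.267 m.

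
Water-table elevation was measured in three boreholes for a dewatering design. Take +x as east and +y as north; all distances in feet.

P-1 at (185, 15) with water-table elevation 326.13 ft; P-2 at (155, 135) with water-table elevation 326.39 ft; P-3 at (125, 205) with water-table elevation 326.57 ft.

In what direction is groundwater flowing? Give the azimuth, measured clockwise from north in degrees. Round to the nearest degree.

125°

Three-point gradient (reference P-1): Δ to P-2 = (-30, 120, +0.26), Δ to P-3 = (-60, 190, +0.44).
∂h/∂x = -0.002267, ∂h/∂y = +0.001600 (det = 1500).
Flow direction (−∇h) has components (+0.002267 E, -0.001600 N).
Azimuth = atan2(E, N) = atan2(+0.002267, -0.001600) = 125.2° ≈ 125°.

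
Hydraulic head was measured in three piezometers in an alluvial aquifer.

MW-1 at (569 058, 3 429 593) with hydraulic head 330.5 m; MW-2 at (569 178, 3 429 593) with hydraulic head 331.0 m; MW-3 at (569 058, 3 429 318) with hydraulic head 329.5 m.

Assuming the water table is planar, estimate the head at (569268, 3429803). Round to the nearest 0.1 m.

∂h/∂x = (331.0 − 330.5) / (569178 − 569058) = +0.004167
∂h/∂y = (329.5 − 330.5) / (3429318 − 3429593) = +0.003636
h(569268, 3429803) = 330.5 + (+0.004167)·(210) + (+0.003636)·(210) = 330.5 +0.875 +0.764 = 332.139 m.

332.1 m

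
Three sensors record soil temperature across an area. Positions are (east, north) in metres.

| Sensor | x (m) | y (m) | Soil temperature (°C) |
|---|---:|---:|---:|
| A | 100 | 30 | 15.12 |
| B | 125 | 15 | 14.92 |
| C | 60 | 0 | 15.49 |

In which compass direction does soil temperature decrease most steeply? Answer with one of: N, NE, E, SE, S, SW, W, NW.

Differences from A: to B (Δx, Δy, Δh) = (25, -15, -0.20); to C = (-40, -30, +0.37).
Determinant of the coordinate differences = 25·(-30) − (-40)·(-15) = -1350.
∂T/∂x = [(-0.20)·(-30) − (+0.37)·(-15)] / -1350 = -0.008556
∂T/∂y = [25·(+0.37) − (-40)·(-0.20)] / -1350 = -0.0009259
Steepest decrease is along −∇f = (+0.008556 E, +0.0009259 N) → east.

E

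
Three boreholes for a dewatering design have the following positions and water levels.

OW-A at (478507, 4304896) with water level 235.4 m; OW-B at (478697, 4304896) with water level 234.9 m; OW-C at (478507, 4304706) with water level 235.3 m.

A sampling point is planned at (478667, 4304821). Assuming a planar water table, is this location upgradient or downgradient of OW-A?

downgradient

∂h/∂x = (234.9 − 235.4) / (478697 − 478507) = -0.002632
∂h/∂y = (235.3 − 235.4) / (4304706 − 4304896) = +0.0005263
Head at (478667, 4304821) = 235.4 + (-0.002632)·(160) + (+0.0005263)·(-75) = 234.94 m.
That is lower than the 235.4 m at OW-A, so the point is downgradient.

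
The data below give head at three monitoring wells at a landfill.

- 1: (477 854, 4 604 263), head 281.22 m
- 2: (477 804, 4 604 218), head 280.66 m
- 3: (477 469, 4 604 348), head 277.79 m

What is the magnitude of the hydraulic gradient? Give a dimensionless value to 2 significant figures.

0.0096

Three-point gradient (reference 1): Δ to 2 = (-50, -45, -0.56), Δ to 3 = (-385, 85, -3.43).
∂h/∂x = +0.009360, ∂h/∂y = +0.002044 (det = -21575).
|∇h| = √(0.009360² + 0.002044²) = 0.009581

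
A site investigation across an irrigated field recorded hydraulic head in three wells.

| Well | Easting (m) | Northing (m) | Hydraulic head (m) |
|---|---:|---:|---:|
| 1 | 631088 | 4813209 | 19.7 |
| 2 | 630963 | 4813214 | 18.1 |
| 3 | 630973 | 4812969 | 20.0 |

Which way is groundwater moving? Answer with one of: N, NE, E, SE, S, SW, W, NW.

NW

Three-point gradient (reference 1): Δ to 2 = (-125, 5, -1.6), Δ to 3 = (-115, -240, +0.3).
∂h/∂x = +0.01251, ∂h/∂y = -0.007244 (det = 30575).
Flow = −∇h = (-0.01251 east, +0.007244 north), which points northwest.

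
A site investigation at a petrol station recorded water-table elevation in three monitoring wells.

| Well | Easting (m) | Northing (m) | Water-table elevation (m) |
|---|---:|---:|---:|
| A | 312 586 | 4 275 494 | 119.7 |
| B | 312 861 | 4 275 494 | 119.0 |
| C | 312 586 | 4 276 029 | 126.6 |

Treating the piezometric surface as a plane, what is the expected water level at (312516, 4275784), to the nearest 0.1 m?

123.6 m

∂h/∂x = (119.0 − 119.7) / (312861 − 312586) = -0.002545
∂h/∂y = (126.6 − 119.7) / (4276029 − 4275494) = +0.01290
h(312516, 4275784) = 119.7 + (-0.002545)·(-70) + (+0.01290)·(290) = 119.7 +0.178 +3.740 = 123.618 m.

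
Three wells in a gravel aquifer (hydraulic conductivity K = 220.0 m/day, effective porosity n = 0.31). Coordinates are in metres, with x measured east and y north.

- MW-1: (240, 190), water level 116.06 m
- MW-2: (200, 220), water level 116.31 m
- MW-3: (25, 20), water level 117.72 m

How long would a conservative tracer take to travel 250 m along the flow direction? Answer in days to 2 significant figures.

50 days

With h = a·x + b·y + c and MW-1 as origin, the differences give:
  (-40)·a + 30·b = +0.25
  (-215)·a + (-170)·b = +1.66
Eliminate b (×(-170) and ×30, subtract): 13250·a = -92.300 → a = ∂h/∂x = -0.006966
Back-substitute: b = ∂h/∂y = -0.0009547.
|∇h| = √(-0.006966² + -0.0009547²) = 0.007031
Seepage velocity v = K·i/n = 220.0 × 0.007031 / 0.31 = 4.99 m/day.
t = 250 / 4.99 = 50.1 days.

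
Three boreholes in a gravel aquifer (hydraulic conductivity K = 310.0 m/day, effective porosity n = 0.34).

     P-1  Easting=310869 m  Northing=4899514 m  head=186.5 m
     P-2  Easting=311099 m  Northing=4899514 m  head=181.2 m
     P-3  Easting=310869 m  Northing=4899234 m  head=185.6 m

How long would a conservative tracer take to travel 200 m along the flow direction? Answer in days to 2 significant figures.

9.4 days

∂h/∂x = (181.2 − 186.5) / (311099 − 310869) = -0.02304
∂h/∂y = (185.6 − 186.5) / (4899234 − 4899514) = +0.003214
|∇h| = √(-0.02304² + 0.003214²) = 0.02326
Seepage velocity v = K·i/n = 310.0 × 0.02326 / 0.34 = 21.21 m/day.
t = 200 / 21.21 = 9.43 days.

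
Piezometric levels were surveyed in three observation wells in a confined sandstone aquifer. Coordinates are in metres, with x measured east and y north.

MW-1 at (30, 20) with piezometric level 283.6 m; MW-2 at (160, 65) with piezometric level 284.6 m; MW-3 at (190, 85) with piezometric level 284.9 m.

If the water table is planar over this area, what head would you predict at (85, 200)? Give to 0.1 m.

Taking MW-1 as reference: MW-2−MW-1 = (130, 45, +1.0); MW-3−MW-1 = (160, 65, +1.3).
Determinant of the coordinate differences = 130·65 − 160·45 = 1250.
∂h/∂x = [(+1.0)·65 − (+1.3)·45] / 1250 = +0.005200
∂h/∂y = [130·(+1.3) − 160·(+1.0)] / 1250 = +0.007200
h(85, 200) = 283.6 + (+0.005200)·(55) + (+0.007200)·(180) = 283.6 +0.286 +1.296 = 285.182 m.

285.2 m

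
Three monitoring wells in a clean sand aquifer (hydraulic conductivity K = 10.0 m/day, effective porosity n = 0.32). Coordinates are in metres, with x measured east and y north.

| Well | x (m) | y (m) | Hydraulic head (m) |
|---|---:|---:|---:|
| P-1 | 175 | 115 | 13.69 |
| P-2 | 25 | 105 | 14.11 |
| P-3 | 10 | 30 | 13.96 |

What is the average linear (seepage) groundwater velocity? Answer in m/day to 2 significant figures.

Differences from P-1: to P-2 (Δx, Δy, Δh) = (-150, -10, +0.42); to P-3 = (-165, -85, +0.27).
Solve a·Δx + b·Δy = Δh: det = (-150)·(-85) − (-165)·(-10) = 11100.
∂h/∂x = [(+0.42)·(-85) − (+0.27)·(-10)] / 11100 = -0.002973
∂h/∂y = [(-150)·(+0.27) − (-165)·(+0.42)] / 11100 = +0.002595
|∇h| = √(-0.002973² + 0.002595²) = 0.003946
Seepage velocity v = K·i/n = 10.0 × 0.003946 / 0.32 = 0.1233 m/day.

0.12 m/day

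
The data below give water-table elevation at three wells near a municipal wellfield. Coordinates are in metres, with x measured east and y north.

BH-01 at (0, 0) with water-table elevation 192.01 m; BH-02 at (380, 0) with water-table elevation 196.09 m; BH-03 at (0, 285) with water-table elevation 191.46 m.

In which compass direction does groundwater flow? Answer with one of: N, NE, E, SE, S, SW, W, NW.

W

∂h/∂x = (196.09 − 192.01) / (380 − 0) = +0.01074
∂h/∂y = (191.46 − 192.01) / (285 − 0) = -0.001930
Flow = −∇h = (-0.01074 east, +0.001930 north), which points west.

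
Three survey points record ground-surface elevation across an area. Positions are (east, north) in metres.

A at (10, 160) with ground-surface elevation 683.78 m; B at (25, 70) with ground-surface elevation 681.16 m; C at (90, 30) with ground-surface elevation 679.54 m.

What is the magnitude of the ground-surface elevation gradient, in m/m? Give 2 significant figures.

0.029 m/m

Taking A as reference: B−A = (15, -90, -2.62); C−A = (80, -130, -4.24).
Determinant of the coordinate differences = 15·(-130) − 80·(-90) = 5250.
∂z/∂x = [(-2.62)·(-130) − (-4.24)·(-90)] / 5250 = -0.007810
∂z/∂y = [15·(-4.24) − 80·(-2.62)] / 5250 = +0.02781
|∇f| = √(-0.007810² + 0.02781²) = 0.02889 m/m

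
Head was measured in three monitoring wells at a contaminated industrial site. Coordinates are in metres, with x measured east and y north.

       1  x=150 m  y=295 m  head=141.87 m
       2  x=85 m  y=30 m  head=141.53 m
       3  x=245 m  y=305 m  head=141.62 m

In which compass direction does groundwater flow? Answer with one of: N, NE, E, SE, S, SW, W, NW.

SE

Three-point gradient (reference 1): Δ to 2 = (-65, -265, -0.34), Δ to 3 = (95, 10, -0.25).
∂h/∂x = -0.002840, ∂h/∂y = +0.001980 (det = 24525).
Flow = −∇h = (+0.002840 east, -0.001980 north), which points southeast.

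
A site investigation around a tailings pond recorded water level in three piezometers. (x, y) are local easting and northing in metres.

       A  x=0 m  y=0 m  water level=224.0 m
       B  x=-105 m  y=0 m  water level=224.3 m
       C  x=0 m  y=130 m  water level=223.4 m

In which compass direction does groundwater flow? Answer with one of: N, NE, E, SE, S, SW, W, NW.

∂h/∂x = (224.3 − 224.0) / (-105 − 0) = -0.002857
∂h/∂y = (223.4 − 224.0) / (130 − 0) = -0.004615
Flow = −∇h = (+0.002857 east, +0.004615 north), which points northeast.

NE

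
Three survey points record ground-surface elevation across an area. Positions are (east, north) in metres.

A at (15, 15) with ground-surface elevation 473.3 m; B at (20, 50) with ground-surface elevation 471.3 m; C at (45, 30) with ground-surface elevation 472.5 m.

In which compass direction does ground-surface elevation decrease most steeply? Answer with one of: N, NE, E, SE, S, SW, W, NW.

N

Differences from A: to B (Δx, Δy, Δh) = (5, 35, -2.0); to C = (30, 15, -0.8).
Solve a·Δx + b·Δy = Δz: det = 5·15 − 30·35 = -975.
∂z/∂x = [(-2.0)·15 − (-0.8)·35] / -975 = +0.002051
∂z/∂y = [5·(-0.8) − 30·(-2.0)] / -975 = -0.05744
Steepest decrease is along −∇f = (-0.002051 E, +0.05744 N) → north.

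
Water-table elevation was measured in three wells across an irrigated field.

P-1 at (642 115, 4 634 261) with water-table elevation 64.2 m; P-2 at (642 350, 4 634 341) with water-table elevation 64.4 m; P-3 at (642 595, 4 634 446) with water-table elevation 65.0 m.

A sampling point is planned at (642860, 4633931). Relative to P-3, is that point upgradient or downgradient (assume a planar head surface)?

downgradient

With h = a·x + b·y + c and P-1 as origin, the differences give:
  235·a + 80·b = +0.2
  480·a + 185·b = +0.8
Eliminate b (×185 and ×80, subtract): 5075·a = -27.00 → a = ∂h/∂x = -0.005320
Back-substitute: b = ∂h/∂y = +0.01813.
Head at (642860, 4633931) = 64.2 + (-0.005320)·(745) + (+0.01813)·(-330) = 54.25 m.
That is lower than the 65.0 m at P-3, so the point is downgradient.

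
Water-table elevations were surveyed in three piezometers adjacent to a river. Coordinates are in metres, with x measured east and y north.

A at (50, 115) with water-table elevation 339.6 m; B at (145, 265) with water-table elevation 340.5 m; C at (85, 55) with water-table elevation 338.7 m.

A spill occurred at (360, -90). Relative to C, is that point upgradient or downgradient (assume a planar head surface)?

downgradient

Taking A as reference: B−A = (95, 150, +0.9); C−A = (35, -60, -0.9).
Determinant of the coordinate differences = 95·(-60) − 35·150 = -10950.
∂h/∂x = [(+0.9)·(-60) − (-0.9)·150] / -10950 = -0.007397
∂h/∂y = [95·(-0.9) − 35·(+0.9)] / -10950 = +0.01068
Head at (360, -90) = 339.6 + (-0.007397)·(310) + (+0.01068)·(-205) = 335.12 m.
That is lower than the 338.7 m at C, so the point is downgradient.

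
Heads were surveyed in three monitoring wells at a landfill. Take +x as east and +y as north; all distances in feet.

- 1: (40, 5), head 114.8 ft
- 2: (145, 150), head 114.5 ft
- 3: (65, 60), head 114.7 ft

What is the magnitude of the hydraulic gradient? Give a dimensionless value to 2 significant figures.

Taking 1 as reference: 2−1 = (105, 145, -0.3); 3−1 = (25, 55, -0.1).
Solve a·Δx + b·Δy = Δh: det = 105·55 − 25·145 = 2150.
∂h/∂x = [(-0.3)·55 − (-0.1)·145] / 2150 = -0.0009302
∂h/∂y = [105·(-0.1) − 25·(-0.3)] / 2150 = -0.001395
|∇h| = √(-0.0009302² + -0.001395²) = 0.001677

0.0017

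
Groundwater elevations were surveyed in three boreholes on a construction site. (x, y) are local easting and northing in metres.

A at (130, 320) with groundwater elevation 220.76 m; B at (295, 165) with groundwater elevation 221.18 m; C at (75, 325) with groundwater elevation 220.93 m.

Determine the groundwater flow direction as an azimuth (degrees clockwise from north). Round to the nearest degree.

With h = a·x + b·y + c and A as origin, the differences give:
  165·a + (-155)·b = +0.42
  (-55)·a + 5·b = +0.17
Eliminate b (×5 and ×(-155), subtract): -7700·a = 28.450 → a = ∂h/∂x = -0.003695
Back-substitute: b = ∂h/∂y = -0.006643.
Flow direction (−∇h) has components (+0.003695 E, +0.006643 N).
Azimuth = atan2(E, N) = atan2(+0.003695, +0.006643) = 29.1° ≈ 029°.

029°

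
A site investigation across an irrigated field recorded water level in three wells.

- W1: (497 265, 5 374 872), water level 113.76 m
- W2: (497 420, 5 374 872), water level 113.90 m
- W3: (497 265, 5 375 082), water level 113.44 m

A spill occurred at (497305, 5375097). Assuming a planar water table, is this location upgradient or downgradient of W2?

∂h/∂x = (113.90 − 113.76) / (497420 − 497265) = +0.0009032
∂h/∂y = (113.44 − 113.76) / (5375082 − 5374872) = -0.001524
Head at (497305, 5375097) = 113.76 + (+0.0009032)·(40) + (-0.001524)·(225) = 113.45 m.
That is lower than the 113.90 m at W2, so the point is downgradient.

downgradient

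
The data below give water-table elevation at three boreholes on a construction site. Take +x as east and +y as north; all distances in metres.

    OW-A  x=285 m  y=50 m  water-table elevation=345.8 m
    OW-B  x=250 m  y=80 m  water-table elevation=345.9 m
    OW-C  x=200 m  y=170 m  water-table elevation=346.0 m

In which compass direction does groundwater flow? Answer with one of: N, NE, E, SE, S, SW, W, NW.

E

Differences from OW-A: to OW-B (Δx, Δy, Δh) = (-35, 30, +0.1); to OW-C = (-85, 120, +0.2).
Determinant of the coordinate differences = (-35)·120 − (-85)·30 = -1650.
∂h/∂x = [(+0.1)·120 − (+0.2)·30] / -1650 = -0.003636
∂h/∂y = [(-35)·(+0.2) − (-85)·(+0.1)] / -1650 = -0.0009091
Flow = −∇h = (+0.003636 east, +0.0009091 north), which points east.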